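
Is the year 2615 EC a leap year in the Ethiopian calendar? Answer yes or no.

2615 mod 4 = 3; in the Ethiopian calendar a year is leap when year mod 4 = 3, so it is a leap year.

yes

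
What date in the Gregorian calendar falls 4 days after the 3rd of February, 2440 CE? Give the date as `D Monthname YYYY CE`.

The starting date is JDN 2612285; 2612285 + 4 = 2612289.
JDN 2612289 corresponds to 7 February 2440 CE.

7 February 2440 CE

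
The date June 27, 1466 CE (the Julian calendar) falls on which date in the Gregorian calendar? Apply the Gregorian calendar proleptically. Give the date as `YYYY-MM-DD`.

At this point the Julian calendar is 9 days behind the Gregorian.
27 June 1466 Julian + 9 days → 6 July 1466 Gregorian.

1466-07-06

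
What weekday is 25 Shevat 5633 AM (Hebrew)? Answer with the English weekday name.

In the Gregorian calendar this is 22 February 1873 (JDN 2405212).
Since JDN mod 7 = 5 (0 = Monday), the day is Saturday.

Saturday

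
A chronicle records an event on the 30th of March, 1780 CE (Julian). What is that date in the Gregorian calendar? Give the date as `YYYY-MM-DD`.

At this point the Julian calendar is 11 days behind the Gregorian.
30 March 1780 Julian + 11 days → 10 April 1780 Gregorian.

1780-04-10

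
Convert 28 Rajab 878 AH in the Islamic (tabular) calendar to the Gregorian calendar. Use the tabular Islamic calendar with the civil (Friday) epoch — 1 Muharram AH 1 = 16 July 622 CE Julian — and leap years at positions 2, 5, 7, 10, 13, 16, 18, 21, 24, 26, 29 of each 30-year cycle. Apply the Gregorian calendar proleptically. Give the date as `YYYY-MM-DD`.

Julian Day Number of the source date = 2259424.
Converting JDN 2259424 to the Gregorian calendar gives 28 December 1473 CE.

1473-12-28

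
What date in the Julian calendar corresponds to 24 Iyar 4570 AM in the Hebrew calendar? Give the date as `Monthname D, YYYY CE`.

May 2, 810 CE

Both dates share Julian Day Number 2017032; in the Julian calendar that is 2 May 810 CE.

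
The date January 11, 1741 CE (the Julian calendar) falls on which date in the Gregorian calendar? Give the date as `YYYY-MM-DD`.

The Julian–Gregorian offset here is 11 days (Julian trailing).
11 January 1741 Julian + 11 days → 22 January 1741 Gregorian.

1741-01-22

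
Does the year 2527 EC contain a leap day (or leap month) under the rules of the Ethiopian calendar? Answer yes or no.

2527 mod 4 = 3; in the Ethiopian calendar a year is leap when year mod 4 = 3, so it is a leap year.

yes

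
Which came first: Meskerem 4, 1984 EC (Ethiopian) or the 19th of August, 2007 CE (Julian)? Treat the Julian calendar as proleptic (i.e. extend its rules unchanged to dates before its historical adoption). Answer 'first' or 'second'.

first

The two dates have Julian Day Numbers 2448515 and 2454345 respectively.
Since 2448515 < 2454345, the first date comes first.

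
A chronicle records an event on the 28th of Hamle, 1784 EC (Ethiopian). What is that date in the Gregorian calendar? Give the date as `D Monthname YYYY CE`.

Both dates share Julian Day Number 2375789; in the Gregorian calendar that is 2 August 1792 CE.

2 August 1792 CE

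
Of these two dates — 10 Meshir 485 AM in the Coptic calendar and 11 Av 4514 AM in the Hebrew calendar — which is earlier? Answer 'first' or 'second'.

second

First date → JDN 2001970; second date → JDN 1996673.
JDN 1996673 < JDN 2001970, so the second date is earlier.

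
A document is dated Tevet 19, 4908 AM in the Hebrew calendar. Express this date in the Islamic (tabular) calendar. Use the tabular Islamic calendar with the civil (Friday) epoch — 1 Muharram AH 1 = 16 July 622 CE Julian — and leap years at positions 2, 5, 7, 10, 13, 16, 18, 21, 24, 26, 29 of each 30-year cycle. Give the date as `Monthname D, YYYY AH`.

Rajab 19, 542 AH

Both dates share Julian Day Number 2140347; in the tabular Islamic calendar that is 19 Rajab 542 AH.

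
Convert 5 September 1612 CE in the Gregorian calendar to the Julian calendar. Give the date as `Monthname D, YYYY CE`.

August 26, 1612 CE

At this point the Julian calendar is 10 days behind the Gregorian.
5 September 1612 Gregorian − 10 days → 26 August 1612 Julian.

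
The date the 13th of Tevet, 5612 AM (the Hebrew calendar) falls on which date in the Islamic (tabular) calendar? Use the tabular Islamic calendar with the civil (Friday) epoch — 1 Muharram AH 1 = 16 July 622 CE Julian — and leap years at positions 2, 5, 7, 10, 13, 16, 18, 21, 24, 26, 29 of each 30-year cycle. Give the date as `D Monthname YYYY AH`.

Julian Day Number of the source date = 2397493.
Converting JDN 2397493 to the tabular Islamic calendar gives 12 Rabi' al-Awwal 1268 AH.

12 Rabi' al-Awwal 1268 AH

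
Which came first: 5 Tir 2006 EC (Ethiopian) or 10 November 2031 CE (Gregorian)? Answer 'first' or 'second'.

first

Converting both to JDN: 2456671 vs 2463181; the smaller is the first.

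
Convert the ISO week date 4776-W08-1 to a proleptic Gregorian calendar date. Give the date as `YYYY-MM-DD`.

4776-02-16

ISO week 1 of 4776 is the week containing the first Thursday of 4776.
Week 8, day 1 (Monday) lands on 4776-02-16.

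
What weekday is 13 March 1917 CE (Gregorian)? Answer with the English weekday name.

Tuesday

Since JDN mod 7 = 1 (0 = Monday), the day is Tuesday.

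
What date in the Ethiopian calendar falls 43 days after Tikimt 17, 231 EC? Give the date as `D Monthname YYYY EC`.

30 Hidar 231 EC

Counting 43 days forward from JDN 1808274 reaches JDN 1808317, which is 30 Hidar 231 EC.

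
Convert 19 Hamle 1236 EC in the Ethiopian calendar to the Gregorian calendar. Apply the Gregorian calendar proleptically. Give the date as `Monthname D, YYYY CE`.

Julian Day Number of the source date = 2175623.
Converting JDN 2175623 to the Gregorian calendar gives 20 July 1244 CE.

July 20, 1244 CE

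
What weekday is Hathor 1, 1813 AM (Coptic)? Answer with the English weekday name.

Saturday

This is JDN 2486923 (10 November 2096 Gregorian).
Since JDN mod 7 = 5 (0 = Monday), the day is Saturday.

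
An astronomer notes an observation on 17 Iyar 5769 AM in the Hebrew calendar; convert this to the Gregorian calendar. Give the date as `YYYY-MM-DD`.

2009-05-11

Julian Day Number of the source date = 2454963.
Converting JDN 2454963 to the Gregorian calendar gives 11 May 2009 CE.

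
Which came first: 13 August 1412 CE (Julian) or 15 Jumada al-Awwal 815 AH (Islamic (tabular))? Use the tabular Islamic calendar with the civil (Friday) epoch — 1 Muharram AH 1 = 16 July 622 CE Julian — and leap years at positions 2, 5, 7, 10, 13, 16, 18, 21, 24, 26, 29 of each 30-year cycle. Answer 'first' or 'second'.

First date → JDN 2237016; second date → JDN 2237026.
JDN 2237016 < JDN 2237026, so the first date is earlier.

first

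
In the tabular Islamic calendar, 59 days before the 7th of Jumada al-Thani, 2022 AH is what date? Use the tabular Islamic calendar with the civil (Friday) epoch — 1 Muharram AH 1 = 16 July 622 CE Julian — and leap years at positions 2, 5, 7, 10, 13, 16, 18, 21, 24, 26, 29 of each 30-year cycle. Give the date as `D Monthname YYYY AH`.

7 Rabi' al-Thani 2022 AH

JDN of the 7th of Jumada al-Thani, 2022 AH = 2664769.
2664769 − 59 = 2664710.
JDN 2664710 in the tabular Islamic calendar is 7 Rabi' al-Thani 2022 AH.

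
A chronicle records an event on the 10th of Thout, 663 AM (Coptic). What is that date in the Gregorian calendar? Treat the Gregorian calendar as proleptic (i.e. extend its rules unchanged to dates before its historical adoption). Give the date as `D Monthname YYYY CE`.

12 September 946 CE

Julian Day Number of the source date = 2066834.
Converting JDN 2066834 to the Gregorian calendar gives 12 September 946 CE.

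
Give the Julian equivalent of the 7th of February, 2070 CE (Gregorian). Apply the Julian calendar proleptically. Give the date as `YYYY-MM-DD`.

The Julian–Gregorian offset here is 13 days (Julian trailing).
7 February 2070 Gregorian − 13 days → 25 January 2070 Julian.

2070-01-25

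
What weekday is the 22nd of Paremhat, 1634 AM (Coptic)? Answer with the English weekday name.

Sunday

This is JDN 2421684 (31 March 1918 Gregorian).
JDN 2421684 mod 7 = 6, and JDN 0 was a Monday, so this is a Sunday.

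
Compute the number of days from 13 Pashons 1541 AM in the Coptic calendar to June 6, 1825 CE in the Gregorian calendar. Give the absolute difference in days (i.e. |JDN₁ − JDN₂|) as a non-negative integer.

17

First date → JDN 2387767; second date → JDN 2387784.
The interval is |2387767 − 2387784| = 17 days.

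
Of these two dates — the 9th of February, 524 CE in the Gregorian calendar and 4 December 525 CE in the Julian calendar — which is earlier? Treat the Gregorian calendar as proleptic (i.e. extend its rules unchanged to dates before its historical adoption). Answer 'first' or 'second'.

The two dates have Julian Day Numbers 1912486 and 1913152 respectively.
Since 1912486 < 1913152, the first date comes first.

first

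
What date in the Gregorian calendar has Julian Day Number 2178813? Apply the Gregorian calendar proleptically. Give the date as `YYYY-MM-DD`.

1253-04-14

Counting from JDN 2299161 = 15 Oct 1582 gives an offset of -120348 days.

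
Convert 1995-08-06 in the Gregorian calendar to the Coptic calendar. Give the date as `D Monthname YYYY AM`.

Both dates share Julian Day Number 2449936; in the Coptic calendar that is 30 Epip 1711 AM.

30 Epip 1711 AM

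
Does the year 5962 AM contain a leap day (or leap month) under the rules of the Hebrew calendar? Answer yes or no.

Hebrew year 5962 is year 15 of its 19-year Metonic cycle; leap years are at positions 3, 6, 8, 11, 14, 17, 19, so it is a common year (12 months).

no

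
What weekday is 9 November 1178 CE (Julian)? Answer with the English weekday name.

This is JDN 2151635 (16 November 1178 Gregorian).
2151635 ≡ 3 (mod 7); counting from Monday = 0 gives Thursday.

Thursday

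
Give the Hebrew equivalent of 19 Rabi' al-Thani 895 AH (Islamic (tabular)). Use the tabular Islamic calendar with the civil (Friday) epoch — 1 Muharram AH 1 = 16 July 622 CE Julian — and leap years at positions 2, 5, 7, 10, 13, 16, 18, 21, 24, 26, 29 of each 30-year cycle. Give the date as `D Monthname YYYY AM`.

19 Adar II 5250 AM

The source date corresponds to 21 March 1490 in the proleptic Gregorian calendar (JDN 2265351).
That day falls on 19 Adar II 5250 AM in the Hebrew calendar.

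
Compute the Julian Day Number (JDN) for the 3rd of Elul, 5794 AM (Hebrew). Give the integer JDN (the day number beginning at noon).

2464193

In the Gregorian calendar the same day is 18 August 2034.
JDN 2400001 is 17 November 1858 CE (Gregorian), MJD 0; the target day is +64192 days from there, so JDN = 2464193.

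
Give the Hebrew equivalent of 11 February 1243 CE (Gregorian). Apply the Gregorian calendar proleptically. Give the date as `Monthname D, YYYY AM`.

Both dates share Julian Day Number 2175098; in the Hebrew calendar that is 12 Adar I 5003 AM.

Adar I 12, 5003 AM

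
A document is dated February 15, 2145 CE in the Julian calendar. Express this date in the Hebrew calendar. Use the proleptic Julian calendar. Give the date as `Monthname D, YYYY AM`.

Adar 6, 5905 AM

The source date corresponds to 1 March 2145 in the Gregorian calendar (JDN 2504565).
That day falls on 6 Adar 5905 AM in the Hebrew calendar.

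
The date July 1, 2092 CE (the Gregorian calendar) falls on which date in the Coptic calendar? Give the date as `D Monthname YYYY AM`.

Both dates share Julian Day Number 2485330; in the Coptic calendar that is 24 Paoni 1808 AM.

24 Paoni 1808 AM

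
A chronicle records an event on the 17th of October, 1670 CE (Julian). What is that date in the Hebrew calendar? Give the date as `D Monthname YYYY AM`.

13 Cheshvan 5431 AM

The source date corresponds to 27 October 1670 in the Gregorian calendar (JDN 2331315).
That day falls on 13 Cheshvan 5431 AM in the Hebrew calendar.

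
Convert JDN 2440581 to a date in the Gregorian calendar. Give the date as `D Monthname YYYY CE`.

Counting from JDN 2299161 = 15 Oct 1582 gives an offset of 141420 days.

25 December 1969 CE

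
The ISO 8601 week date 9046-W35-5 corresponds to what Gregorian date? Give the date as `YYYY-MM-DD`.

9046-08-28

ISO week 1 of 9046 is the week containing the first Thursday of 9046.
Week 35, day 5 (Friday) lands on 9046-08-28.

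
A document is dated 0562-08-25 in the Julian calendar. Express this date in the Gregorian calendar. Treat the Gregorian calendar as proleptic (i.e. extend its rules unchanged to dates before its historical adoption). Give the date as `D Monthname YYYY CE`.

27 August 562 CE

At this point the Julian calendar is 2 days behind the Gregorian.
25 August 562 Julian + 2 days → 27 August 562 Gregorian.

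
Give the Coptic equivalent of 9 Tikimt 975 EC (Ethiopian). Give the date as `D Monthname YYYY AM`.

9 Paopi 699 AM

Julian Day Number of the source date = 2080012.
Converting JDN 2080012 to the Coptic calendar gives 9 Paopi 699 AM.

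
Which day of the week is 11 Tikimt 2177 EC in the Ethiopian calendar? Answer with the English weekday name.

Friday

Equivalently 22 October 2184 Gregorian, JDN 2519045.
2519045 ≡ 4 (mod 7); counting from Monday = 0 gives Friday.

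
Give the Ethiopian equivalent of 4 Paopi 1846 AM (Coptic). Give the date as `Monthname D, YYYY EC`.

Julian Day Number of the source date = 2498949.
Converting JDN 2498949 to the Ethiopian calendar gives 4 Tikimt 2122 EC.

Tikimt 4, 2122 EC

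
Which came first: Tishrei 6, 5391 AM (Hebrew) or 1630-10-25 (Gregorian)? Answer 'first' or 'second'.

The two dates have Julian Day Numbers 2316660 and 2316703 respectively.
Since 2316660 < 2316703, the first date comes first.

first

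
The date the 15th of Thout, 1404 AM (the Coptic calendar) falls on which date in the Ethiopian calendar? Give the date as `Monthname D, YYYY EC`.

Meskerem 15, 1680 EC

Julian Day Number of the source date = 2337490.
Converting JDN 2337490 to the Ethiopian calendar gives 15 Meskerem 1680 EC.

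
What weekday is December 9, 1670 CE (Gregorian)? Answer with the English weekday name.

JDN 2331358 mod 7 = 1, and JDN 0 was a Monday, so this is a Tuesday.

Tuesday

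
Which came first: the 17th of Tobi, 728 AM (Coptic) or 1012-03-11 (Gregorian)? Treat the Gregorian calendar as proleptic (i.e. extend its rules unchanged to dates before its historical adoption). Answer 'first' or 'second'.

first

Converting both to JDN: 2090703 vs 2090755; the smaller is the first.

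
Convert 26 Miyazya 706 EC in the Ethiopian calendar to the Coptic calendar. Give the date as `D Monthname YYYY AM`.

Both dates share Julian Day Number 1981957; in the Coptic calendar that is 26 Parmouti 430 AM.

26 Parmouti 430 AM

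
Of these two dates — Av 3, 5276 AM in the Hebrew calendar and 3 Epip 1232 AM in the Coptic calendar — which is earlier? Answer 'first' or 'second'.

First date → JDN 2274960; second date → JDN 2274955.
JDN 2274955 < JDN 2274960, so the second date is earlier.

second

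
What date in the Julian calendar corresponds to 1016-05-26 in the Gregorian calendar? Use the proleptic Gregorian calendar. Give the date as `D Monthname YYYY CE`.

For dates in this range the Gregorian date is 6 days ahead of the Julian.
26 May 1016 Gregorian − 6 days → 20 May 1016 Julian.

20 May 1016 CE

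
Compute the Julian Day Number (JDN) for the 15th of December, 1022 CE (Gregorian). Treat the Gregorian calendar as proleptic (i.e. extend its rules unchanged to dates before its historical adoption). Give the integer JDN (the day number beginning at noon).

JDN 2400001 is 17 November 1858 CE (Gregorian), MJD 0; the target day is −305315 days from there, so JDN = 2094686.

2094686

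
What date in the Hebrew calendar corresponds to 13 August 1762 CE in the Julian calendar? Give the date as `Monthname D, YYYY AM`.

Both dates share Julian Day Number 2364853; in the Hebrew calendar that is 5 Elul 5522 AM.

Elul 5, 5522 AM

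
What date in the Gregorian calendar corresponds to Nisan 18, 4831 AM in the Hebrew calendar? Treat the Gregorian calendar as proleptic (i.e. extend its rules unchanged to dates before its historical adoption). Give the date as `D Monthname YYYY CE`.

Both dates share Julian Day Number 2112321; in the Gregorian calendar that is 28 March 1071 CE.

28 March 1071 CE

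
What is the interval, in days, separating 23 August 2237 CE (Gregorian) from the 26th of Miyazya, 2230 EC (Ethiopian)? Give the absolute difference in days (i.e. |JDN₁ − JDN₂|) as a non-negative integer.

256

First date → JDN 2538342; second date → JDN 2538598.
The interval is |2538342 − 2538598| = 256 days.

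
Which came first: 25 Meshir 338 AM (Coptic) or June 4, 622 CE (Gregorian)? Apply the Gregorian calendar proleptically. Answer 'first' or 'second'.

The two dates have Julian Day Numbers 1948293 and 1948395 respectively.
Since 1948293 < 1948395, the first date comes first.

first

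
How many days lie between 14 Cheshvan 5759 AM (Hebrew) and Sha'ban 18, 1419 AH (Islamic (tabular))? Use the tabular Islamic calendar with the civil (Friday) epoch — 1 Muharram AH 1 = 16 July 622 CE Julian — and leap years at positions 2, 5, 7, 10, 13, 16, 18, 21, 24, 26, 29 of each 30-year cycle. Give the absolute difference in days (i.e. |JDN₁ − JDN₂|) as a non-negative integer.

35

First date → JDN 2451121; second date → JDN 2451156.
The interval is |2451121 − 2451156| = 35 days.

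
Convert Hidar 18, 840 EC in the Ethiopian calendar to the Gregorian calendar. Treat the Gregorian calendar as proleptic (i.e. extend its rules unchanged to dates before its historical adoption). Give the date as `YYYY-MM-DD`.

0847-11-19

Both dates share Julian Day Number 2030743; in the Gregorian calendar that is 19 November 847 CE.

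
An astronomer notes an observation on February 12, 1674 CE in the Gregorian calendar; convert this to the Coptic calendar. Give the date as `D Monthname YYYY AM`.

8 Meshir 1390 AM

Both dates share Julian Day Number 2332519; in the Coptic calendar that is 8 Meshir 1390 AM.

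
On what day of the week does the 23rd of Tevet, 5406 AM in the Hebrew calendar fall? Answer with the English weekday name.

Wednesday

In the Gregorian calendar this is 10 January 1646 (JDN 2322259).
Since JDN mod 7 = 2 (0 = Monday), the day is Wednesday.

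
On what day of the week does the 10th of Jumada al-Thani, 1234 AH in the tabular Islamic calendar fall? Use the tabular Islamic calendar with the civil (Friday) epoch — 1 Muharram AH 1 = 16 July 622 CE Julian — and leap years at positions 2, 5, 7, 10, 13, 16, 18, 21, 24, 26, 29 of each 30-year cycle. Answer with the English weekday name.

Tuesday

In the Gregorian calendar this is 6 April 1819 (JDN 2385531).
JDN 2385531 mod 7 = 1, and JDN 0 was a Monday, so this is a Tuesday.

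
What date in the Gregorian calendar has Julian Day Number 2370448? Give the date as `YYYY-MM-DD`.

JDN 2451545 is 1 Jan 2000; 2370448 is −81097 days from there.

1777-12-18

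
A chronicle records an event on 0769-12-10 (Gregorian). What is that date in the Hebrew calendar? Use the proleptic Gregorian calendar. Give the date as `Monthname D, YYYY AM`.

Tevet 3, 4530 AM

Julian Day Number of the source date = 2002275.
Converting JDN 2002275 to the Hebrew calendar gives 3 Tevet 4530 AM.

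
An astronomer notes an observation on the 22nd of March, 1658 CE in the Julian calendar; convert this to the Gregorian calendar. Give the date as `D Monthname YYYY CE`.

For dates in this range the Gregorian date is 10 days ahead of the Julian.
22 March 1658 Julian + 10 days → 1 April 1658 Gregorian.

1 April 1658 CE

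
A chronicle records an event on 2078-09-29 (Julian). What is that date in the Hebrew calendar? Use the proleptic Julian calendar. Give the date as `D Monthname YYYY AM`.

Both dates share Julian Day Number 2480319; in the Hebrew calendar that is 5 Cheshvan 5839 AM.

5 Cheshvan 5839 AM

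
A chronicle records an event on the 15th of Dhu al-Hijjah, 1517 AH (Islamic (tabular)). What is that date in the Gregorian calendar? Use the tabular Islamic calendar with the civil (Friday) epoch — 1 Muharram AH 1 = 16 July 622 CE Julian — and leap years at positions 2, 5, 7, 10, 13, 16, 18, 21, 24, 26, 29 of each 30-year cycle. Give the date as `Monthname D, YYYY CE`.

May 1, 2094 CE

Both dates share Julian Day Number 2485999; in the Gregorian calendar that is 1 May 2094 CE.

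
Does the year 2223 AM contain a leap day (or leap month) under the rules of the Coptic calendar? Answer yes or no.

2223 mod 4 = 3; in the Coptic calendar a year is leap when year mod 4 = 3, so it is a leap year.

yes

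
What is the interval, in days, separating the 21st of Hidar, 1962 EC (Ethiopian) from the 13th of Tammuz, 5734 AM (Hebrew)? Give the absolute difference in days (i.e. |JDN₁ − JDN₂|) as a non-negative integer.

JDN of the first date = 2440556.
JDN of the second date = 2442232.
|2442232 − 2440556| = 1676.

1676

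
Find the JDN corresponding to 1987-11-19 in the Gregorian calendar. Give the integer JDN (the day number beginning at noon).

2447119

JDN 2299161 is 15 October 1582 CE (Gregorian); the target day is +147958 days from there, so JDN = 2447119.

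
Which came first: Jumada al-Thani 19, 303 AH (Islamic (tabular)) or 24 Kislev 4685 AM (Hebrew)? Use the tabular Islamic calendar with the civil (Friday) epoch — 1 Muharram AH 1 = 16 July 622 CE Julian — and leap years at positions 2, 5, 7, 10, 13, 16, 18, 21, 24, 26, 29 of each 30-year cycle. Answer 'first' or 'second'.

First date → JDN 2055625; second date → JDN 2058877.
JDN 2055625 < JDN 2058877, so the first date is earlier.

first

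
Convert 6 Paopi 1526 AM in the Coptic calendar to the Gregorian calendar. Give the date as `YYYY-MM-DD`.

1809-10-15

Both dates share Julian Day Number 2382071; in the Gregorian calendar that is 15 October 1809 CE.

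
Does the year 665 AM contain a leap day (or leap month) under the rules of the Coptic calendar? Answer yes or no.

no

665 mod 4 = 1; in the Coptic calendar a year is leap when year mod 4 = 3, so it is a common year.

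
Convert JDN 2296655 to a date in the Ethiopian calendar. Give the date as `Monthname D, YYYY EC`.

Hidar 28, 1568 EC

The proleptic Gregorian equivalent of JDN 2296655 is 5 December 1575.
In the Ethiopian calendar that day is Hidar 28, 1568 EC.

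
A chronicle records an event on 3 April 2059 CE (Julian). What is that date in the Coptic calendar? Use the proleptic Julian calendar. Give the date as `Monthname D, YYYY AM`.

The source date corresponds to 16 April 2059 in the Gregorian calendar (JDN 2473200).
That day falls on 8 Parmouti 1775 AM in the Coptic calendar.

Parmouti 8, 1775 AM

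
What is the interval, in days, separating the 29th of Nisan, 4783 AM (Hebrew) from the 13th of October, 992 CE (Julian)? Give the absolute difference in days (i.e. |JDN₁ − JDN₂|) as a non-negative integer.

11149

First date → JDN 2094821; second date → JDN 2083672.
The interval is |2094821 − 2083672| = 11149 days.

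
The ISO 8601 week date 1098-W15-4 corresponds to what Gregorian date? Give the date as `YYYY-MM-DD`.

1098-04-14

ISO week 1 of 1098 is the week containing the first Thursday of 1098.
Week 15, day 4 (Thursday) lands on 1098-04-14.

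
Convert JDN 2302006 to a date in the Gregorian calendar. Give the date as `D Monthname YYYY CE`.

Counting from JDN 2299161 = 15 Oct 1582 gives an offset of 2845 days.

30 July 1590 CE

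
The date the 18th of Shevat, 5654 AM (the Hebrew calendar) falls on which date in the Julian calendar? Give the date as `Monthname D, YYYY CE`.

January 13, 1894 CE

Both dates share Julian Day Number 2412854; in the Julian calendar that is 13 January 1894 CE.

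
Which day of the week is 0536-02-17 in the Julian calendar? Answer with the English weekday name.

In the proleptic Gregorian calendar this is 19 February 536 (JDN 1916879).
Since JDN mod 7 = 6 (0 = Monday), the day is Sunday.

Sunday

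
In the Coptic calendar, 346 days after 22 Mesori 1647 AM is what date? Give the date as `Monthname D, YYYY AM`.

JDN of 22 Mesori 1647 AM = 2426582.
2426582 + 346 = 2426928.
JDN 2426928 in the Coptic calendar is Mesori 2, 1648 AM.

Mesori 2, 1648 AM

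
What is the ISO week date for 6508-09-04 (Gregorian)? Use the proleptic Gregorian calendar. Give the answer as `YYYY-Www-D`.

The weekday is Tuesday (ISO weekday 2).
That Tuesday belongs to ISO week 36 of ISO year 6508.

6508-W36-2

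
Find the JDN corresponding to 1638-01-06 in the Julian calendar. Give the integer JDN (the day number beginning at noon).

2319343

In the Gregorian calendar the same day is 16 January 1638.
JDN 2400001 is 17 November 1858 CE (Gregorian), MJD 0; the target day is −80658 days from there, so JDN = 2319343.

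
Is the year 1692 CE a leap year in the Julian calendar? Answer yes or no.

yes

1692 mod 4 = 0, so it is a leap year in the Julian calendar.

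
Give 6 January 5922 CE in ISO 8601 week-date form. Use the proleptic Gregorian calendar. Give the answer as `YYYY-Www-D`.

5922-W01-5

The weekday is Friday (ISO weekday 5).
That Friday belongs to ISO week 1 of ISO year 5922.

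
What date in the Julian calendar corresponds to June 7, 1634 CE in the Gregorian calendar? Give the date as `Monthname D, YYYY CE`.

May 28, 1634 CE

At this point the Julian calendar is 10 days behind the Gregorian.
7 June 1634 Gregorian − 10 days → 28 May 1634 Julian.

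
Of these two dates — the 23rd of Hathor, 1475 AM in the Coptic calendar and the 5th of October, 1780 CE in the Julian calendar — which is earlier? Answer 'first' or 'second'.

first

Converting both to JDN: 2363490 vs 2371481; the smaller is the first.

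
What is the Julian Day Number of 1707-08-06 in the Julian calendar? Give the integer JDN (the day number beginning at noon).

2344757

In the Gregorian calendar the same day is 17 August 1707.
JDN 2451545 is 1 January 2000 CE (Gregorian); the target day is −106788 days from there, so JDN = 2344757.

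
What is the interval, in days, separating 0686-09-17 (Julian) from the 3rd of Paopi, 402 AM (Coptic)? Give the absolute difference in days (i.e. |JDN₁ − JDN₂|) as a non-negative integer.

JDN of the first date = 1971879.
JDN of the second date = 1971527.
|1971527 − 1971879| = 352.

352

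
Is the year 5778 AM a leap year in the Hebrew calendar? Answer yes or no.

Hebrew year 5778 is year 2 of its 19-year Metonic cycle; leap years are at positions 3, 6, 8, 11, 14, 17, 19, so it is a common year (12 months).

no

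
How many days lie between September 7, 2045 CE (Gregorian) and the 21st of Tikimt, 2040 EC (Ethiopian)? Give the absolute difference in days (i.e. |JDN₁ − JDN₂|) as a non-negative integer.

First date → JDN 2468231; second date → JDN 2469016.
The interval is |2468231 − 2469016| = 785 days.

785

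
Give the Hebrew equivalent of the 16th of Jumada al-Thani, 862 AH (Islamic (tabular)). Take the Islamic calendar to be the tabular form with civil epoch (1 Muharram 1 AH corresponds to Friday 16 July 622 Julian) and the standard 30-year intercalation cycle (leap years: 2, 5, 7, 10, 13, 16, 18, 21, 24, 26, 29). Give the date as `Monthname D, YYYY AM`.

The source date corresponds to 10 May 1458 in the proleptic Gregorian calendar (JDN 2253713).
That day falls on 17 Iyar 5218 AM in the Hebrew calendar.

Iyar 17, 5218 AM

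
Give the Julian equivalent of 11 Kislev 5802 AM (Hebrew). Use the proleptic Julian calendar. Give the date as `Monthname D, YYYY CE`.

Both dates share Julian Day Number 2466858; in the Julian calendar that is 21 November 2041 CE.

November 21, 2041 CE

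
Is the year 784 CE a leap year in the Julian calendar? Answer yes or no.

784 mod 4 = 0, so it is a leap year in the Julian calendar.

yes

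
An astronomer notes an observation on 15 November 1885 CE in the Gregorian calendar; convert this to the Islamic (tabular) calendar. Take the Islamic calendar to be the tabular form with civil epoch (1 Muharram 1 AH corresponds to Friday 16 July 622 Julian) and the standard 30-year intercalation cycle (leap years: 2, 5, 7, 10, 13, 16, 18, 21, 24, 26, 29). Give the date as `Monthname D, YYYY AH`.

Julian Day Number of the source date = 2409861.
Converting JDN 2409861 to the tabular Islamic calendar gives 7 Safar 1303 AH.

Safar 7, 1303 AH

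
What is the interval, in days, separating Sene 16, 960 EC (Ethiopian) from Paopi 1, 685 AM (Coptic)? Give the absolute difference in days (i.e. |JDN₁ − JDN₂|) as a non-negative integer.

JDN of the first date = 2074781.
JDN of the second date = 2074891.
|2074891 − 2074781| = 110.

110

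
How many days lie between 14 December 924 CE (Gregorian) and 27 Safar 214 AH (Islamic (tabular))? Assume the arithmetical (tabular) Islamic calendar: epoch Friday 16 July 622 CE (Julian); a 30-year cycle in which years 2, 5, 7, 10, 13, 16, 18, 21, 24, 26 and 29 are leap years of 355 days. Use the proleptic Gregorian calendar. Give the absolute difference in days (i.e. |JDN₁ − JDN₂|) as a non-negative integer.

34916

JDN of the first date = 2058892.
JDN of the second date = 2023976.
|2023976 − 2058892| = 34916.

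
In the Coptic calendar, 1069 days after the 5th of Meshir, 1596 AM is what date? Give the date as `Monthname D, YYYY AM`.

Tobi 9, 1599 AM

JDN of the 5th of Meshir, 1596 AM = 2407758.
2407758 + 1069 = 2408827.
JDN 2408827 in the Coptic calendar is Tobi 9, 1599 AM.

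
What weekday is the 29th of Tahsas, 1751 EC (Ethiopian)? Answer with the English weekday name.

Friday

In the Gregorian calendar this is 5 January 1759 (JDN 2363526).
Since JDN mod 7 = 4 (0 = Monday), the day is Friday.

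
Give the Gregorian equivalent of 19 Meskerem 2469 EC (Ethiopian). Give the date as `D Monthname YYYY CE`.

Julian Day Number of the source date = 2625676.
Converting JDN 2625676 to the Gregorian calendar gives 2 October 2476 CE.

2 October 2476 CE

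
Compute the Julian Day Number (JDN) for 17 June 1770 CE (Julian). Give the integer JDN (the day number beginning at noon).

In the Gregorian calendar the same day is 28 June 1770.
JDN 2299161 is 15 October 1582 CE (Gregorian); the target day is +68557 days from there, so JDN = 2367718.

2367718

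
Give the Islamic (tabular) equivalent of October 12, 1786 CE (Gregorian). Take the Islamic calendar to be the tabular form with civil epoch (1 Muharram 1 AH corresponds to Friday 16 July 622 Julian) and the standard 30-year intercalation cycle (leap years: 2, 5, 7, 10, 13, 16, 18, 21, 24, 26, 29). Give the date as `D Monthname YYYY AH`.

Both dates share Julian Day Number 2373668; in the tabular Islamic calendar that is 18 Dhu al-Hijjah 1200 AH.

18 Dhu al-Hijjah 1200 AH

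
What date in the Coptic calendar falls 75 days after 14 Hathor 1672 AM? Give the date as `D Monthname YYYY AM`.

29 Tobi 1672 AM

Counting 75 days forward from JDN 2435436 reaches JDN 2435511, which is 29 Tobi 1672 AM.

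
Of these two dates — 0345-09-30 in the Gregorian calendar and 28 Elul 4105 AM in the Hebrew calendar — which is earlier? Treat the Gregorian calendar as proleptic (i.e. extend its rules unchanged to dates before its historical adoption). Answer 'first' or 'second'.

second

First date → JDN 1847341; second date → JDN 1847324.
JDN 1847324 < JDN 1847341, so the second date is earlier.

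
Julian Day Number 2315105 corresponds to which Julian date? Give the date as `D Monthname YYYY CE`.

31 May 1626 CE

The Gregorian equivalent of JDN 2315105 is 10 June 1626.
In the Julian calendar that day is 31 May 1626 CE.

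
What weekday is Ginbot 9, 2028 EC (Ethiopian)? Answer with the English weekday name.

This is JDN 2464831 (17 May 2036 Gregorian).
2464831 ≡ 5 (mod 7); counting from Monday = 0 gives Saturday.

Saturday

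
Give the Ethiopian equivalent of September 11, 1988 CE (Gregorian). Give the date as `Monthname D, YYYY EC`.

Meskerem 1, 1981 EC

Julian Day Number of the source date = 2447416.
Converting JDN 2447416 to the Ethiopian calendar gives 1 Meskerem 1981 EC.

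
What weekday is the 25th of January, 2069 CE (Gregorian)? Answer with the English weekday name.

2476772 ≡ 4 (mod 7); counting from Monday = 0 gives Friday.

Friday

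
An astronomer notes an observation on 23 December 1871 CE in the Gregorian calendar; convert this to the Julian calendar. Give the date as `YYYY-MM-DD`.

1871-12-11

For dates in this range the Gregorian date is 12 days ahead of the Julian.
23 December 1871 Gregorian − 12 days → 11 December 1871 Julian.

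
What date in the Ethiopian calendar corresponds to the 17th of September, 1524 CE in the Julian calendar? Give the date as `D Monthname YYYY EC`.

The source date corresponds to 27 September 1524 in the proleptic Gregorian calendar (JDN 2277959).
That day falls on 20 Meskerem 1517 EC in the Ethiopian calendar.

20 Meskerem 1517 EC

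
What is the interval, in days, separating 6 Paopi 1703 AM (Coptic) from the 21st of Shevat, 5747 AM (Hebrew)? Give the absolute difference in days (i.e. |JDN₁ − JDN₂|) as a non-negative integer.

First date → JDN 2446720; second date → JDN 2446847.
The interval is |2446720 − 2446847| = 127 days.

127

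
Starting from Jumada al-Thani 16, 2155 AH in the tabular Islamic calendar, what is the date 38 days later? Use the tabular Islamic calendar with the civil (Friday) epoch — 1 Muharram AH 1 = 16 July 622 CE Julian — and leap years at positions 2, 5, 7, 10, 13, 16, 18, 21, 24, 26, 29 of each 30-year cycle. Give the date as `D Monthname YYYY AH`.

25 Rajab 2155 AH

The starting date is JDN 2711909; 2711909 + 38 = 2711947.
JDN 2711947 corresponds to 25 Rajab 2155 AH.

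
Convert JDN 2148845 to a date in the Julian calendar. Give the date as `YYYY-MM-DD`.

JDN 2148845 is 28 March 1171 in the proleptic Gregorian calendar.
In the Julian calendar that day is 1171-03-21.

1171-03-21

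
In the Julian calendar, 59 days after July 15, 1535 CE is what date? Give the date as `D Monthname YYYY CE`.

JDN of July 15, 1535 CE = 2281912.
2281912 + 59 = 2281971.
JDN 2281971 in the Julian calendar is 12 September 1535 CE.

12 September 1535 CE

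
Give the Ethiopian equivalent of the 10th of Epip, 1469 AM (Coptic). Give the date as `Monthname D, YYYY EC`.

Hamle 10, 1745 EC

Julian Day Number of the source date = 2361526.
Converting JDN 2361526 to the Ethiopian calendar gives 10 Hamle 1745 EC.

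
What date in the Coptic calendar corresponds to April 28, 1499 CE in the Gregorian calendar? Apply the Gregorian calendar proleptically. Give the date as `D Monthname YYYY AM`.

24 Parmouti 1215 AM

Julian Day Number of the source date = 2268676.
Converting JDN 2268676 to the Coptic calendar gives 24 Parmouti 1215 AM.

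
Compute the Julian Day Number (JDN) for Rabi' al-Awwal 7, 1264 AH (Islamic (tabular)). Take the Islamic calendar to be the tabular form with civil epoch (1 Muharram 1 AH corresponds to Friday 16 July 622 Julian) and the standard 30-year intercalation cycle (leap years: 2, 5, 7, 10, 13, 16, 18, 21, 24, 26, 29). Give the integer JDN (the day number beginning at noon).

Equivalently 12 February 1848 (Gregorian).
JDN 2400001 is 17 November 1858 CE (Gregorian), MJD 0; the target day is −3931 days from there, so JDN = 2396070.

2396070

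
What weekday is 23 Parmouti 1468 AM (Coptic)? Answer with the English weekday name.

In the Gregorian calendar this is 29 April 1752 (JDN 2361084).
Since JDN mod 7 = 5 (0 = Monday), the day is Saturday.

Saturday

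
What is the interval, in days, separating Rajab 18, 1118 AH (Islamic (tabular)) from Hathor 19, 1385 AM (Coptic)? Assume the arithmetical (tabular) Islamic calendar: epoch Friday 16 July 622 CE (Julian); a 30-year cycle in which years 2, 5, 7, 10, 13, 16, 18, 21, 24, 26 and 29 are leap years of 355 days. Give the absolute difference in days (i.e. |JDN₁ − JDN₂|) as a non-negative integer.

13848

First date → JDN 2344462; second date → JDN 2330614.
The interval is |2344462 − 2330614| = 13848 days.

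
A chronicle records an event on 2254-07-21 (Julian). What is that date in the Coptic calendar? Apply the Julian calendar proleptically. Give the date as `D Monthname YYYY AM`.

The source date corresponds to 5 August 2254 in the Gregorian calendar (JDN 2544533).
That day falls on 27 Epip 1970 AM in the Coptic calendar.

27 Epip 1970 AM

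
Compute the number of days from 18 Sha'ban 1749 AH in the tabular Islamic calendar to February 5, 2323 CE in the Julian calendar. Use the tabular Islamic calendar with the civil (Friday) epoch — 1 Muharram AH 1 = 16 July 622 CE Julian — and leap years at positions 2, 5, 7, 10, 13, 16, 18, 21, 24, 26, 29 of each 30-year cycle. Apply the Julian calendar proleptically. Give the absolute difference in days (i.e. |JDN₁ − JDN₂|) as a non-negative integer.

1472

JDN of the first date = 2568097.
JDN of the second date = 2569569.
|2569569 − 2568097| = 1472.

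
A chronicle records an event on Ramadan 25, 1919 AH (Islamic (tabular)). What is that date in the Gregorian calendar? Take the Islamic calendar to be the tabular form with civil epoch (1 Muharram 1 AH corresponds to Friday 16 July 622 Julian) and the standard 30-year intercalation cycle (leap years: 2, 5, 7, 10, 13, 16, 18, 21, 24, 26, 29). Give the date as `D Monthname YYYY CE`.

Both dates share Julian Day Number 2628375; in the Gregorian calendar that is 22 February 2484 CE.

22 February 2484 CE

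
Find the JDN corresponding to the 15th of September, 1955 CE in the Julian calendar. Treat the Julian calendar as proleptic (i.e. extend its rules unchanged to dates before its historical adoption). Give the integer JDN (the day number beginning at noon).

In the Gregorian calendar the same day is 28 September 1955.
JDN 2451545 is 1 January 2000 CE (Gregorian); the target day is −16166 days from there, so JDN = 2435379.

2435379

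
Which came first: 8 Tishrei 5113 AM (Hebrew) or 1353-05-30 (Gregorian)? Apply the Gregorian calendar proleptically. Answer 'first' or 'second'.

first

First date → JDN 2215136; second date → JDN 2215383.
JDN 2215136 < JDN 2215383, so the first date is earlier.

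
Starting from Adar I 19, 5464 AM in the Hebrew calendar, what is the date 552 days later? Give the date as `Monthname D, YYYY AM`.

The starting date is JDN 2343487; 2343487 + 552 = 2344039.
JDN 2344039 corresponds to Elul 9, 5465 AM.

Elul 9, 5465 AM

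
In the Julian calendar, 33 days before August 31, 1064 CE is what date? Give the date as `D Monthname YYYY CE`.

29 July 1064 CE

Counting 33 days back from JDN 2109927 reaches JDN 2109894, which is 29 July 1064 CE.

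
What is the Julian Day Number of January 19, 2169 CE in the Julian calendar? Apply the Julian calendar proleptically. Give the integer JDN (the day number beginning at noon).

2513304

Equivalently 2 February 2169 (Gregorian).
JDN 2451545 is 1 January 2000 CE (Gregorian); the target day is +61759 days from there, so JDN = 2513304.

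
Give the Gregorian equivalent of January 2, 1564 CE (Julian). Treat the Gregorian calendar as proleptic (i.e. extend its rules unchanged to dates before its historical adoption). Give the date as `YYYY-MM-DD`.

At this point the Julian calendar is 10 days behind the Gregorian.
2 January 1564 Julian + 10 days → 12 January 1564 Gregorian.

1564-01-12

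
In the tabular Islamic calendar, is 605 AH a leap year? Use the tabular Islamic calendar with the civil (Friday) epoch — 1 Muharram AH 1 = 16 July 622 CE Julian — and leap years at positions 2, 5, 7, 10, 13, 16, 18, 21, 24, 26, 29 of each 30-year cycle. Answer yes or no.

Year 605 AH is year 5 of its 30-year cycle; leap positions are 2, 5, 7, 10, 13, 16, 18, 21, 24, 26, 29, so it is a leap year (355 days).

yes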